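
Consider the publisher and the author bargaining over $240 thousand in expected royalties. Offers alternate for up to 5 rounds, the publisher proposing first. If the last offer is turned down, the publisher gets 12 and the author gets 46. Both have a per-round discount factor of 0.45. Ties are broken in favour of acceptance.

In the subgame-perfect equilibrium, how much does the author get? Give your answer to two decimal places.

73.31

Round 5 (the publisher proposes): the author gets 46 if talks fail, so the publisher offers 46 and keeps 194.
Round 4 (the author proposes): the publisher can get 194 next round, worth 0.45 × 194 = 87.3 now, so the author offers 87.3, keeping 152.7.
Round 3 (the publisher proposes): the author can get 152.7 next round, worth 0.45 × 152.7 = 68.715 now. The publisher offers 68.715 and keeps 240 − 68.715 = 171.285.
Round 2 (the author proposes): the publisher can get 171.285 next round, worth 0.45 × 171.285 = 77.07825 now, so the author offers 77.07825, keeping 162.92175.
Round 1 (the publisher proposes): the author can get 162.92175 next round, worth 0.45 × 162.92175 = 73.3147875 now, so the publisher offers 73.3147875, keeping 166.6852125.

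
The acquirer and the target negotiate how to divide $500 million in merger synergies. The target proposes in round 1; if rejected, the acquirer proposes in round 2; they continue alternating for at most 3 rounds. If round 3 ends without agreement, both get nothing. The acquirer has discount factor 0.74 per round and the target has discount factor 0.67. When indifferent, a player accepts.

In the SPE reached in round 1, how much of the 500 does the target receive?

By backward induction:
Round 3 (the target proposes): the acquirer will accept anything ≥ 0, so the target offers 0 and keeps 500.
Round 2 (the acquirer proposes): the target can get 500 next round, worth 0.67 × 500 = 335 now, so the acquirer offers 335, keeping 165.
Round 1 (the target proposes): the acquirer can get 165 next round, worth 0.74 × 165 = 122.1 now. The target offers 122.1 and keeps 500 − 122.1 = 377.9.

377.9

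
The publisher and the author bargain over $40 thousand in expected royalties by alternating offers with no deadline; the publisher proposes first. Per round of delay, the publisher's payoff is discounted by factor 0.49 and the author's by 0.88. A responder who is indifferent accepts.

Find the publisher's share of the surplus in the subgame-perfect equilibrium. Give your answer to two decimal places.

In a stationary SPE each proposer offers the other exactly their discounted continuation value.
If the publisher keeps x when proposing and the author keeps y when proposing, then x = 40 − 0.88y and y = 40 − 0.49x.
Solving: x = 40(1 − 0.88) / (1 − 0.49·0.88) = 4.8 / 0.5688 ≈ 8.4388.
The author gets 40 − 8.4388 ≈ 31.5612.

8.44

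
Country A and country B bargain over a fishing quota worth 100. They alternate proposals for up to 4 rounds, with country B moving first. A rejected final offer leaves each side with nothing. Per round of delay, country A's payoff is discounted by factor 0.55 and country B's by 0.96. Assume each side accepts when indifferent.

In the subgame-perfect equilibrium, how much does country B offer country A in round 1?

31.24

Round 4 (country A proposes): country B will accept anything ≥ 0, so country A offers 0 and keeps 100.
Round 3 (country B proposes): country A can get 100 next round, worth 0.55 × 100 = 55 now; country B offers that and keeps 45.
Round 2 (country A proposes): country B can get 45 next round, worth 0.96 × 45 = 43.2 now; country A offers that and keeps 56.8.
Round 1 (country B proposes): country A can get 56.8 next round, worth 0.55 × 56.8 = 31.24 now. Country B offers 31.24 and keeps 100 − 31.24 = 68.76.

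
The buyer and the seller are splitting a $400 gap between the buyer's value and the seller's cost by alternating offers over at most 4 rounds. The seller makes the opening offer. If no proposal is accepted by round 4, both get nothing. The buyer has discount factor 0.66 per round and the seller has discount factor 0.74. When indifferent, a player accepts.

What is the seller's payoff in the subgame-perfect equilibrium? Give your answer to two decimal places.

202.42

Round 4 (the buyer proposes): the seller will accept anything ≥ 0, so the buyer offers 0 and keeps 400.
Round 3 (the seller proposes): the buyer can get 400 next round, worth 0.66 × 400 = 264 now, so the seller offers 264, keeping 136.
Round 2 (the buyer proposes): the seller can get 136 next round, worth 0.74 × 136 = 100.64 now; the buyer offers that and keeps 299.36.
Round 1 (the seller proposes): the buyer can get 299.36 next round, worth 0.66 × 299.36 = 197.5776 now, so the seller offers 197.5776, keeping 202.4224.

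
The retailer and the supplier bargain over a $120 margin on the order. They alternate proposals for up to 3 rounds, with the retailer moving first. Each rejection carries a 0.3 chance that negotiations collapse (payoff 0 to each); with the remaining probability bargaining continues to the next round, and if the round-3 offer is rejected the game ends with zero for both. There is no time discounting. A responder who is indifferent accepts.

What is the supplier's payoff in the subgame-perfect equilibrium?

Round 3 (the retailer proposes): rejection yields 0 for the supplier; the retailer offers 0 and keeps 120.
Round 2 (the supplier proposes): rejecting gives the retailer an expected 0.7 × 120 = 84. The supplier offers 84 and keeps 120 − 84 = 36.
Round 1 (the retailer proposes): rejecting gives the supplier an expected 0.7 × 36 = 25.2; the retailer offers that and keeps 94.8.

25.2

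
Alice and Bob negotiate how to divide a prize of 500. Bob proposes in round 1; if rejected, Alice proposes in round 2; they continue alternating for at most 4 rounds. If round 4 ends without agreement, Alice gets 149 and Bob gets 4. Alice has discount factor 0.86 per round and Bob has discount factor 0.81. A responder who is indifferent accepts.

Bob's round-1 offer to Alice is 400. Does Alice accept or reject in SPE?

Round 4 (Alice proposes): Bob gets 4 if talks fail, so Alice offers 4 and keeps 496.
Round 3 (Bob proposes): Alice can get 496 next round, worth 0.86 × 496 = 426.56 now. Bob offers 426.56 and keeps 500 − 426.56 = 73.44.
Round 2 (Alice proposes): Bob can get 73.44 next round, worth 0.81 × 73.44 = 59.4864 now; Alice offers that and keeps 440.5136.
So by rejecting in round 1, Alice gets 440.5136 next round, worth 0.86 × 440.5136 = 378.841696 now.
Offer 400 ≥ 378.841696, so Alice accepts.

Accept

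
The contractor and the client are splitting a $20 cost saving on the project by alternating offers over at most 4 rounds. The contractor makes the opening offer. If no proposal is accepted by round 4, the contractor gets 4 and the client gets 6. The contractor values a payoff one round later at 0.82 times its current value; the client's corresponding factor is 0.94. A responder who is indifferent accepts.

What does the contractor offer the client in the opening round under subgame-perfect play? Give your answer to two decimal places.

Round 4 (the client proposes): the contractor gets 4 if talks fail, so the client offers 4 and keeps 16.
Round 3 (the contractor proposes): the client can get 16 next round, worth 0.94 × 16 = 15.04 now, so the contractor offers 15.04, keeping 4.96.
Round 2 (the client proposes): the contractor can get 4.96 next round, worth 0.82 × 4.96 = 4.0672 now, so the client offers 4.0672, keeping 15.9328.
Round 1 (the contractor proposes): the client can get 15.9328 next round, worth 0.94 × 15.9328 = 14.976832 now, so the contractor offers 14.976832, keeping 5.023168.

14.98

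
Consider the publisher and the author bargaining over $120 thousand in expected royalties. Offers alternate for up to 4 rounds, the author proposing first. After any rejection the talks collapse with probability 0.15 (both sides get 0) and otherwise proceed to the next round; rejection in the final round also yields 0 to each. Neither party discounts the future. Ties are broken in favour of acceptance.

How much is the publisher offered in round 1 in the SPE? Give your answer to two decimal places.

89.00

By backward induction:
Round 4 (the publisher proposes): the author will accept anything ≥ 0, so the publisher offers 0 and keeps 120.
Round 3 (the author proposes): rejecting gives the publisher an expected 0.85 × 120 = 102. The author offers 102 and keeps 120 − 102 = 18.
Round 2 (the publisher proposes): rejecting gives the author an expected 0.85 × 18 = 15.3; the publisher offers that and keeps 104.7.
Round 1 (the author proposes): rejecting gives the publisher an expected 0.85 × 104.7 = 88.995, so the author offers 88.995, keeping 31.005.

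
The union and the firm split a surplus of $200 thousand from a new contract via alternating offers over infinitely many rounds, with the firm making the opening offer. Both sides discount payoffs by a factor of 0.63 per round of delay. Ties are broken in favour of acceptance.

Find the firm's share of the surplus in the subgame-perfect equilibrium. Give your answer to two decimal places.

Let x be the firm's share when the firm proposes and y be the union's share when the union proposes.
The union accepts iff offered ≥ 0.63·y, so x = 200 − 0.63y. Symmetrically y = 200 − 0.63x.
Substituting: x = 200 − 0.63(200 − 0.63x), giving x(1 − 0.63·0.63) = 200(1 − 0.63).
So x = 200 × 0.37 / 0.6031 ≈ 122.6994, and the union receives 200 − x ≈ 77.3006.

122.70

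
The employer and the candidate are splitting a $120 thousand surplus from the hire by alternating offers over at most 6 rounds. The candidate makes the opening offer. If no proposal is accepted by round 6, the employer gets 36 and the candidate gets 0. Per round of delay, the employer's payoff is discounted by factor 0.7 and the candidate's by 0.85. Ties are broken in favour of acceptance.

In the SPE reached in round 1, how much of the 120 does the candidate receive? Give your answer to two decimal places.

Round 6 (the employer proposes): the candidate will accept anything ≥ 0, so the employer offers 0 and keeps 120.
Round 5 (the candidate proposes): the employer can get 120 next round, worth 0.7 × 120 = 84 now. The candidate offers 84 and keeps 120 − 84 = 36.
Round 4 (the employer proposes): the candidate can get 36 next round, worth 0.85 × 36 = 30.6 now. The employer offers 30.6 and keeps 120 − 30.6 = 89.4.
Round 3 (the candidate proposes): the employer can get 89.4 next round, worth 0.7 × 89.4 = 62.58 now; the candidate offers that and keeps 57.42.
Round 2 (the employer proposes): the candidate can get 57.42 next round, worth 0.85 × 57.42 = 48.807 now. The employer offers 48.807 and keeps 120 − 48.807 = 71.193.
Round 1 (the candidate proposes): the employer can get 71.193 next round, worth 0.7 × 71.193 = 49.8351 now. The candidate offers 49.8351 and keeps 120 − 49.8351 = 70.1649.

70.16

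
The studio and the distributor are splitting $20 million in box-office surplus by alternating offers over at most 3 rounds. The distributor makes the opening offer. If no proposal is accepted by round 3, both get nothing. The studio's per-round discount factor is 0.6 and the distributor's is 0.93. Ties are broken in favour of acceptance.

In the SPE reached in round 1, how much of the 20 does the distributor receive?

By backward induction:
Round 3 (the distributor proposes): the studio will accept anything ≥ 0, so the distributor offers 0 and keeps 20.
Round 2 (the studio proposes): the distributor can get 20 next round, worth 0.93 × 20 = 18.6 now. The studio offers 18.6 and keeps 20 − 18.6 = 1.4.
Round 1 (the distributor proposes): the studio can get 1.4 next round, worth 0.6 × 1.4 = 0.84 now. The distributor offers 0.84 and keeps 20 − 0.84 = 19.16.

19.16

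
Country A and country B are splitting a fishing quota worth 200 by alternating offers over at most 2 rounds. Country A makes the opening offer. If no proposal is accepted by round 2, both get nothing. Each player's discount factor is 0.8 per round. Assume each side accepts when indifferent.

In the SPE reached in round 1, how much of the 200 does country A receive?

40

Round 2 (country B proposes): country A will accept anything ≥ 0, so country B offers 0 and keeps 200.
Round 1 (country A proposes): country B can get 200 next round, worth 0.8 × 200 = 160 now; country A offers that and keeps 40.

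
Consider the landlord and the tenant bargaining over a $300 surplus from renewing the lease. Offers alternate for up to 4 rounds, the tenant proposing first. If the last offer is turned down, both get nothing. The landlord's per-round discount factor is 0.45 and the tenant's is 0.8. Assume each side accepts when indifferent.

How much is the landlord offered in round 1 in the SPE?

75.6

Round 4 (the landlord proposes): rejection yields 0 for the tenant; the landlord offers 0 and keeps 300.
Round 3 (the tenant proposes): the landlord can get 300 next round, worth 0.45 × 300 = 135 now; the tenant offers that and keeps 165.
Round 2 (the landlord proposes): the tenant can get 165 next round, worth 0.8 × 165 = 132 now, so the landlord offers 132, keeping 168.
Round 1 (the tenant proposes): the landlord can get 168 next round, worth 0.45 × 168 = 75.6 now, so the tenant offers 75.6, keeping 224.4.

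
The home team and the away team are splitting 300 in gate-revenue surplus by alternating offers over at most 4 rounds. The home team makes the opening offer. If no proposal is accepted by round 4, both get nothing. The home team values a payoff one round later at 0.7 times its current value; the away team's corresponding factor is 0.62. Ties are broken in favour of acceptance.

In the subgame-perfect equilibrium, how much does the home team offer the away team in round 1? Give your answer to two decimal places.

Round 4 (the away team proposes): rejection yields 0 for the home team; the away team offers 0 and keeps 300.
Round 3 (the home team proposes): the away team can get 300 next round, worth 0.62 × 300 = 186 now. The home team offers 186 and keeps 300 − 186 = 114.
Round 2 (the away team proposes): the home team can get 114 next round, worth 0.7 × 114 = 79.8 now. The away team offers 79.8 and keeps 300 − 79.8 = 220.2.
Round 1 (the home team proposes): the away team can get 220.2 next round, worth 0.62 × 220.2 = 136.524 now. The home team offers 136.524 and keeps 300 − 136.524 = 163.476.

136.52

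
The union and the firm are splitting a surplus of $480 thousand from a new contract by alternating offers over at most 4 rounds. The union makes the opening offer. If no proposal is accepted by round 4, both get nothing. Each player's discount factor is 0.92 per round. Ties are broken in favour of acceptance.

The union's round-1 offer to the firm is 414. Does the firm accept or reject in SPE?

Round 4 (the firm proposes): the union will accept anything ≥ 0, so the firm offers 0 and keeps 480.
Round 3 (the union proposes): the firm can get 480 next round, worth 0.92 × 480 = 441.6 now; the union offers that and keeps 38.4.
Round 2 (the firm proposes): the union can get 38.4 next round, worth 0.92 × 38.4 = 35.328 now; the firm offers that and keeps 444.672.
So by rejecting in round 1, the firm gets 444.672 next round, worth 0.92 × 444.672 = 409.09824 now.
Offer 414 ≥ 409.09824, so the firm accepts.

Accept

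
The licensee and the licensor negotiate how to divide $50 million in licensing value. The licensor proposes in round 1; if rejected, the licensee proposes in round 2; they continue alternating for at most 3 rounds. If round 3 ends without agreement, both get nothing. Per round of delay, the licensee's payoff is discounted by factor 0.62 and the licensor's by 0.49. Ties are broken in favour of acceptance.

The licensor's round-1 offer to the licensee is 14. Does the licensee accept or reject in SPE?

Reject

Round 3 (the licensor proposes): the licensee will accept anything ≥ 0, so the licensor offers 0 and keeps 50.
Round 2 (the licensee proposes): the licensor can get 50 next round, worth 0.49 × 50 = 24.5 now; the licensee offers that and keeps 25.5.
So by rejecting in round 1, the licensee gets 25.5 next round, worth 0.62 × 25.5 = 15.81 now.
Offer 14 < 15.81, so the licensee rejects.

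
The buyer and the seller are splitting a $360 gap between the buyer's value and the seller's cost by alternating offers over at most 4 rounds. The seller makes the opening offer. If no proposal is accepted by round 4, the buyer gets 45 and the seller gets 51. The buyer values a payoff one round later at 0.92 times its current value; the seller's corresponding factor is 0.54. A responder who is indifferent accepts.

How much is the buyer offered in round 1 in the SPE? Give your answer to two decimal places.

293.58

Work backward from the last round.
Round 4 (the buyer proposes): the seller gets 51 if talks fail, so the buyer offers 51 and keeps 309.
Round 3 (the seller proposes): the buyer can get 309 next round, worth 0.92 × 309 = 284.28 now, so the seller offers 284.28, keeping 75.72.
Round 2 (the buyer proposes): the seller can get 75.72 next round, worth 0.54 × 75.72 = 40.8888 now. The buyer offers 40.8888 and keeps 360 − 40.8888 = 319.1112.
Round 1 (the seller proposes): the buyer can get 319.1112 next round, worth 0.92 × 319.1112 = 293.582304 now, so the seller offers 293.582304, keeping 66.417696.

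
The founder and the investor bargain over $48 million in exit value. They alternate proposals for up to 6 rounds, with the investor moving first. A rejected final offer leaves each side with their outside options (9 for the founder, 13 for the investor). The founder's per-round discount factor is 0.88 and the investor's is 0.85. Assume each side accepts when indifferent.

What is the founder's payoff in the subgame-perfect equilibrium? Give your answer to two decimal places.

28.31

By backward induction:
Round 6 (the founder proposes): the investor gets 13 if talks fail, so the founder offers 13 and keeps 35.
Round 5 (the investor proposes): the founder can get 35 next round, worth 0.88 × 35 = 30.8 now; the investor offers that and keeps 17.2.
Round 4 (the founder proposes): the investor can get 17.2 next round, worth 0.85 × 17.2 = 14.62 now, so the founder offers 14.62, keeping 33.38.
Round 3 (the investor proposes): the founder can get 33.38 next round, worth 0.88 × 33.38 = 29.3744 now. The investor offers 29.3744 and keeps 48 − 29.3744 = 18.6256.
Round 2 (the founder proposes): the investor can get 18.6256 next round, worth 0.85 × 18.6256 = 15.83176 now. The founder offers 15.83176 and keeps 48 − 15.83176 = 32.16824.
Round 1 (the investor proposes): the founder can get 32.16824 next round, worth 0.88 × 32.16824 = 28.3080512 now, so the investor offers 28.3080512, keeping 19.6919488.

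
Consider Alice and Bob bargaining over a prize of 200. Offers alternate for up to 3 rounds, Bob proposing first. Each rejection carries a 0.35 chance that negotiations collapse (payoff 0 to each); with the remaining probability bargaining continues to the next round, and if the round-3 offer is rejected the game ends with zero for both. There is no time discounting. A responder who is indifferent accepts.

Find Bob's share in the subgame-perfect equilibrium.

154.5

Round 3 (Bob proposes): Alice will accept anything ≥ 0, so Bob offers 0 and keeps 200.
Round 2 (Alice proposes): rejecting gives Bob an expected 0.65 × 200 = 130. Alice offers 130 and keeps 200 − 130 = 70.
Round 1 (Bob proposes): rejecting gives Alice an expected 0.65 × 70 = 45.5. Bob offers 45.5 and keeps 200 − 45.5 = 154.5.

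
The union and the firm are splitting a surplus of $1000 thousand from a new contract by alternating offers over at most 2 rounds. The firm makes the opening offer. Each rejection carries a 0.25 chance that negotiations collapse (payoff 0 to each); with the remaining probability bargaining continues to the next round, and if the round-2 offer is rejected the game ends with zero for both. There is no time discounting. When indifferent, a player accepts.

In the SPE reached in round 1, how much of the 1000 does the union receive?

750

Round 2 (the union proposes): the firm will accept anything ≥ 0, so the union offers 0 and keeps 1000.
Round 1 (the firm proposes): rejecting gives the union an expected 0.75 × 1000 = 750, so the firm offers 750, keeping 250.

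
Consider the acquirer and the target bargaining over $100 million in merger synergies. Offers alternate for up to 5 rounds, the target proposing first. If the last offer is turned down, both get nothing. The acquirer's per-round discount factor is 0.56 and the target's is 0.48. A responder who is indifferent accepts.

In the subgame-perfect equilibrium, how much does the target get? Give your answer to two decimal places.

Solve by backward induction from round 5.
Round 5 (the target proposes): the acquirer will accept anything ≥ 0, so the target offers 0 and keeps 100.
Round 4 (the acquirer proposes): the target can get 100 next round, worth 0.48 × 100 = 48 now; the acquirer offers that and keeps 52.
Round 3 (the target proposes): the acquirer can get 52 next round, worth 0.56 × 52 = 29.12 now. The target offers 29.12 and keeps 100 − 29.12 = 70.88.
Round 2 (the acquirer proposes): the target can get 70.88 next round, worth 0.48 × 70.88 = 34.0224 now; the acquirer offers that and keeps 65.9776.
Round 1 (the target proposes): the acquirer can get 65.9776 next round, worth 0.56 × 65.9776 = 36.947456 now; the target offers that and keeps 63.052544.

63.05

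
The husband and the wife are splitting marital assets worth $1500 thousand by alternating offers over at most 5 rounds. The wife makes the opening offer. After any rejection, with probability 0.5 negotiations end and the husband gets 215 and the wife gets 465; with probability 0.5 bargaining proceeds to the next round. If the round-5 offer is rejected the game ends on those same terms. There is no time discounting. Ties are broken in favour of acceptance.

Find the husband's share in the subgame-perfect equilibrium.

Round 5 (the wife proposes): the husband gets 215 if talks fail, so the wife offers 215 and keeps 1285.
Round 4 (the husband proposes): rejecting gives the wife an expected 0.5 × 1285 + 0.5 × 465 = 875; the husband offers that and keeps 625.
Round 3 (the wife proposes): rejecting gives the husband an expected 0.5 × 625 + 0.5 × 215 = 420. The wife offers 420 and keeps 1500 − 420 = 1080.
Round 2 (the husband proposes): rejecting gives the wife an expected 0.5 × 1080 + 0.5 × 465 = 772.5; the husband offers that and keeps 727.5.
Round 1 (the wife proposes): rejecting gives the husband an expected 0.5 × 727.5 + 0.5 × 215 = 471.25. The wife offers 471.25 and keeps 1500 − 471.25 = 1028.75.

471.25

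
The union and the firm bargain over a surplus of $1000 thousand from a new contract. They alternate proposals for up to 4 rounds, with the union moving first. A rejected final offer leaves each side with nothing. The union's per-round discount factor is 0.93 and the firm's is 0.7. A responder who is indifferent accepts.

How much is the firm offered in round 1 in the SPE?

Round 4 (the firm proposes): the union will accept anything ≥ 0, so the firm offers 0 and keeps 1000.
Round 3 (the union proposes): the firm can get 1000 next round, worth 0.7 × 1000 = 700 now; the union offers that and keeps 300.
Round 2 (the firm proposes): the union can get 300 next round, worth 0.93 × 300 = 279 now, so the firm offers 279, keeping 721.
Round 1 (the union proposes): the firm can get 721 next round, worth 0.7 × 721 = 504.7 now. The union offers 504.7 and keeps 1000 − 504.7 = 495.3.

504.7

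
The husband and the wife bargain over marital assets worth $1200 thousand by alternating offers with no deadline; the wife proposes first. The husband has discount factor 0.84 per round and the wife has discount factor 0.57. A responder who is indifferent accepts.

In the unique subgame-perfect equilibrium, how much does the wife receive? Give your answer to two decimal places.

368.38

Let x be the wife's share when the wife proposes and y be the husband's share when the husband proposes.
The husband accepts iff offered ≥ 0.84·y, so x = 1200 − 0.84y. Symmetrically y = 1200 − 0.57x.
Substituting: x = 1200 − 0.84(1200 − 0.57x), giving x(1 − 0.57·0.84) = 1200(1 − 0.84).
So x = 1200 × 0.16 / 0.5212 ≈ 368.3807, and the husband receives 1200 − x ≈ 831.6193.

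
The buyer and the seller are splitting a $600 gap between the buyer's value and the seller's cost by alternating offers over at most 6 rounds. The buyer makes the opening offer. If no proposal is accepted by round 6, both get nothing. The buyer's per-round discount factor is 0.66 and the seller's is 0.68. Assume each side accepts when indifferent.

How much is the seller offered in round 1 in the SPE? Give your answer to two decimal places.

Round 6 (the seller proposes): the buyer will accept anything ≥ 0, so the seller offers 0 and keeps 600.
Round 5 (the buyer proposes): the seller can get 600 next round, worth 0.68 × 600 = 408 now, so the buyer offers 408, keeping 192.
Round 4 (the seller proposes): the buyer can get 192 next round, worth 0.66 × 192 = 126.72 now. The seller offers 126.72 and keeps 600 − 126.72 = 473.28.
Round 3 (the buyer proposes): the seller can get 473.28 next round, worth 0.68 × 473.28 = 321.8304 now; the buyer offers that and keeps 278.1696.
Round 2 (the seller proposes): the buyer can get 278.1696 next round, worth 0.66 × 278.1696 = 183.591936 now, so the seller offers 183.591936, keeping 416.408064.
Round 1 (the buyer proposes): the seller can get 416.408064 next round, worth 0.68 × 416.408064 = 283.15748352 now, so the buyer offers 283.15748352, keeping 316.84251648.

283.16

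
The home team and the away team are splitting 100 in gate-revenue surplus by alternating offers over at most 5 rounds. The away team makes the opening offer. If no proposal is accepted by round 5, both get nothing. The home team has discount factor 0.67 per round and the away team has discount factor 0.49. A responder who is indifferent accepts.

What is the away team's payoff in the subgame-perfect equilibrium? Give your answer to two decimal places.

Round 5 (the away team proposes): rejection yields 0 for the home team; the away team offers 0 and keeps 100.
Round 4 (the home team proposes): the away team can get 100 next round, worth 0.49 × 100 = 49 now; the home team offers that and keeps 51.
Round 3 (the away team proposes): the home team can get 51 next round, worth 0.67 × 51 = 34.17 now. The away team offers 34.17 and keeps 100 − 34.17 = 65.83.
Round 2 (the home team proposes): the away team can get 65.83 next round, worth 0.49 × 65.83 = 32.2567 now; the home team offers that and keeps 67.7433.
Round 1 (the away team proposes): the home team can get 67.7433 next round, worth 0.67 × 67.7433 = 45.388011 now; the away team offers that and keeps 54.611989.

54.61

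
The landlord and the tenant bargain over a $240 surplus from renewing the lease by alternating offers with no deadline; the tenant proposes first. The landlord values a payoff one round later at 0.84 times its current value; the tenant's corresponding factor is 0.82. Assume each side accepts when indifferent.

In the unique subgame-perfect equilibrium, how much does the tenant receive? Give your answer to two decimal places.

123.39

Let x be the tenant's share when the tenant proposes and y be the landlord's share when the landlord proposes.
The landlord accepts iff offered ≥ 0.84·y, so x = 240 − 0.84y. Symmetrically y = 240 − 0.82x.
Substituting: x = 240 − 0.84(240 − 0.82x), giving x(1 − 0.82·0.84) = 240(1 − 0.84).
So x = 240 × 0.16 / 0.3112 ≈ 123.3933, and the landlord receives 240 − x ≈ 116.6067.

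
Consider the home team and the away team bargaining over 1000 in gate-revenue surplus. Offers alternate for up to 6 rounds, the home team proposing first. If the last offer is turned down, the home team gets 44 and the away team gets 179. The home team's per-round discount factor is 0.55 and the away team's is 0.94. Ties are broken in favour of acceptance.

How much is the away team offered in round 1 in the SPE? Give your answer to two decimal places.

881.89

Round 6 (the away team proposes): the home team gets 44 if talks fail, so the away team offers 44 and keeps 956.
Round 5 (the home team proposes): the away team can get 956 next round, worth 0.94 × 956 = 898.64 now, so the home team offers 898.64, keeping 101.36.
Round 4 (the away team proposes): the home team can get 101.36 next round, worth 0.55 × 101.36 = 55.748 now; the away team offers that and keeps 944.252.
Round 3 (the home team proposes): the away team can get 944.252 next round, worth 0.94 × 944.252 = 887.59688 now, so the home team offers 887.59688, keeping 112.40312.
Round 2 (the away team proposes): the home team can get 112.40312 next round, worth 0.55 × 112.40312 = 61.821716 now, so the away team offers 61.821716, keeping 938.178284.
Round 1 (the home team proposes): the away team can get 938.178284 next round, worth 0.94 × 938.178284 = 881.88758696 now, so the home team offers 881.88758696, keeping 118.11241304.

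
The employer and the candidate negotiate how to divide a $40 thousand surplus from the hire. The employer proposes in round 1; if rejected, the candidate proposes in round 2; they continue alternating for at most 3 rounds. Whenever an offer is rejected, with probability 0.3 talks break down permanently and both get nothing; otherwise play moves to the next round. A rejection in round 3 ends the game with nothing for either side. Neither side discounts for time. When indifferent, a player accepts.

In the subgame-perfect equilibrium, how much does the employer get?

31.6

By backward induction:
Round 3 (the employer proposes): the candidate will accept anything ≥ 0, so the employer offers 0 and keeps 40.
Round 2 (the candidate proposes): rejecting gives the employer an expected 0.7 × 40 = 28, so the candidate offers 28, keeping 12.
Round 1 (the employer proposes): rejecting gives the candidate an expected 0.7 × 12 = 8.4. The employer offers 8.4 and keeps 40 − 8.4 = 31.6.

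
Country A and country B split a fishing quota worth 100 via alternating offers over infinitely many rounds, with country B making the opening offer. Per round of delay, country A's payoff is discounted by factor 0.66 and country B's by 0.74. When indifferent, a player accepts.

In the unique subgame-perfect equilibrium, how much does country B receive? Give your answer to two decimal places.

66.46

In a stationary SPE each proposer offers the other exactly their discounted continuation value.
If country B keeps x when proposing and country A keeps y when proposing, then x = 100 − 0.66y and y = 100 − 0.74x.
Solving: x = 100(1 − 0.66) / (1 − 0.74·0.66) = 34 / 0.5116 ≈ 66.4582.
Country A gets 100 − 66.4582 ≈ 33.5418.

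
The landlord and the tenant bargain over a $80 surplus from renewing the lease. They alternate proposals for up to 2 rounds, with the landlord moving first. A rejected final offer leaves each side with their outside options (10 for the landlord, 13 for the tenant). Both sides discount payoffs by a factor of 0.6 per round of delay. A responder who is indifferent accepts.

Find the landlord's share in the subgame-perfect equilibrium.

Solve by backward induction from round 2.
Round 2 (the tenant proposes): the landlord gets 10 if talks fail, so the tenant offers 10 and keeps 70.
Round 1 (the landlord proposes): the tenant can get 70 next round, worth 0.6 × 70 = 42 now, so the landlord offers 42, keeping 38.

38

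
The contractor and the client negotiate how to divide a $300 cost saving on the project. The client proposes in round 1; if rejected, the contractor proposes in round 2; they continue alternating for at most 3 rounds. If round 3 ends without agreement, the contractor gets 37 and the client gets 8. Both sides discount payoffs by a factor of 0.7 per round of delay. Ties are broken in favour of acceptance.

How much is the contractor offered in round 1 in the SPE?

Round 3 (the client proposes): the contractor gets 37 if talks fail, so the client offers 37 and keeps 263.
Round 2 (the contractor proposes): the client can get 263 next round, worth 0.7 × 263 = 184.1 now. The contractor offers 184.1 and keeps 300 − 184.1 = 115.9.
Round 1 (the client proposes): the contractor can get 115.9 next round, worth 0.7 × 115.9 = 81.13 now, so the client offers 81.13, keeping 218.87.

81.13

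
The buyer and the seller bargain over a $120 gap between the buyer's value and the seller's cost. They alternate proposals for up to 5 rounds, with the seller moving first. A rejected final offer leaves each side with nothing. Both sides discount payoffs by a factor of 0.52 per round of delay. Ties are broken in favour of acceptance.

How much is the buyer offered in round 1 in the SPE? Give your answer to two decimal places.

38.05

Round 5 (the seller proposes): the buyer will accept anything ≥ 0, so the seller offers 0 and keeps 120.
Round 4 (the buyer proposes): the seller can get 120 next round, worth 0.52 × 120 = 62.4 now; the buyer offers that and keeps 57.6.
Round 3 (the seller proposes): the buyer can get 57.6 next round, worth 0.52 × 57.6 = 29.952 now, so the seller offers 29.952, keeping 90.048.
Round 2 (the buyer proposes): the seller can get 90.048 next round, worth 0.52 × 90.048 = 46.82496 now. The buyer offers 46.82496 and keeps 120 − 46.82496 = 73.17504.
Round 1 (the seller proposes): the buyer can get 73.17504 next round, worth 0.52 × 73.17504 = 38.0510208 now; the seller offers that and keeps 81.9489792.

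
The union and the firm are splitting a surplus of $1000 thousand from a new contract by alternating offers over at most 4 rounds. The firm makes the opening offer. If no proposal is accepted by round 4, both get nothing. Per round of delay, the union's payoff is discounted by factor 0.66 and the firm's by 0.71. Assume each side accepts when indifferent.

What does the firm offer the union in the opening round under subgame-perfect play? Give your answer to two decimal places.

Round 4 (the union proposes): the firm will accept anything ≥ 0, so the union offers 0 and keeps 1000.
Round 3 (the firm proposes): the union can get 1000 next round, worth 0.66 × 1000 = 660 now. The firm offers 660 and keeps 1000 − 660 = 340.
Round 2 (the union proposes): the firm can get 340 next round, worth 0.71 × 340 = 241.4 now; the union offers that and keeps 758.6.
Round 1 (the firm proposes): the union can get 758.6 next round, worth 0.66 × 758.6 = 500.676 now. The firm offers 500.676 and keeps 1000 − 500.676 = 499.324.

500.68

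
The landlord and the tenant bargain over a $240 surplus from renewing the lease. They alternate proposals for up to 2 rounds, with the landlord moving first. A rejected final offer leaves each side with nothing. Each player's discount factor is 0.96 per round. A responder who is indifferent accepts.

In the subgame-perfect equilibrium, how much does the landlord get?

Round 2 (the tenant proposes): the landlord will accept anything ≥ 0, so the tenant offers 0 and keeps 240.
Round 1 (the landlord proposes): the tenant can get 240 next round, worth 0.96 × 240 = 230.4 now; the landlord offers that and keeps 9.6.

9.6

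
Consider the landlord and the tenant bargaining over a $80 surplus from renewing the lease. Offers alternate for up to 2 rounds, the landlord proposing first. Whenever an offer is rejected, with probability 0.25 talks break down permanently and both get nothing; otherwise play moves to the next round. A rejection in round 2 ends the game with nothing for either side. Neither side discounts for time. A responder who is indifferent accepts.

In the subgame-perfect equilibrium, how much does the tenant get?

60

By backward induction:
Round 2 (the tenant proposes): the landlord will accept anything ≥ 0, so the tenant offers 0 and keeps 80.
Round 1 (the landlord proposes): rejecting gives the tenant an expected 0.75 × 80 = 60; the landlord offers that and keeps 20.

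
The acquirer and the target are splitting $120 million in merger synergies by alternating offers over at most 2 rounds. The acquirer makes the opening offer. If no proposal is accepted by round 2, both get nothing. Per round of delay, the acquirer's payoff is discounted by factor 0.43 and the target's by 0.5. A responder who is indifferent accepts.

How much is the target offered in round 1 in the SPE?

60

Round 2 (the target proposes): rejection yields 0 for the acquirer; the target offers 0 and keeps 120.
Round 1 (the acquirer proposes): the target can get 120 next round, worth 0.5 × 120 = 60 now; the acquirer offers that and keeps 60.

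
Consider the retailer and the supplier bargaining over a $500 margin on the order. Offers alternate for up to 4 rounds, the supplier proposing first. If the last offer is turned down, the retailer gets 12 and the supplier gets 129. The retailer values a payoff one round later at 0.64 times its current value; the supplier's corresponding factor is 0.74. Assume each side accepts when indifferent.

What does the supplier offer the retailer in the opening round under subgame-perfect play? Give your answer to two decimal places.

Round 4 (the retailer proposes): the supplier gets 129 if talks fail, so the retailer offers 129 and keeps 371.
Round 3 (the supplier proposes): the retailer can get 371 next round, worth 0.64 × 371 = 237.44 now. The supplier offers 237.44 and keeps 500 − 237.44 = 262.56.
Round 2 (the retailer proposes): the supplier can get 262.56 next round, worth 0.74 × 262.56 = 194.2944 now. The retailer offers 194.2944 and keeps 500 − 194.2944 = 305.7056.
Round 1 (the supplier proposes): the retailer can get 305.7056 next round, worth 0.64 × 305.7056 = 195.651584 now; the supplier offers that and keeps 304.348416.

195.65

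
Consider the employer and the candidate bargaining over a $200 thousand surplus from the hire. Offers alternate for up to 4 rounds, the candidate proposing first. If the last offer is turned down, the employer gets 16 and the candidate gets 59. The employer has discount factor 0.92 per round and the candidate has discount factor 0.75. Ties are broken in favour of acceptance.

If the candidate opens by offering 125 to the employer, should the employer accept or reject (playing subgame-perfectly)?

Reject

Round 4 (the employer proposes): the candidate gets 59 if talks fail, so the employer offers 59 and keeps 141.
Round 3 (the candidate proposes): the employer can get 141 next round, worth 0.92 × 141 = 129.72 now. The candidate offers 129.72 and keeps 200 − 129.72 = 70.28.
Round 2 (the employer proposes): the candidate can get 70.28 next round, worth 0.75 × 70.28 = 52.71 now; the employer offers that and keeps 147.29.
So by rejecting in round 1, the employer gets 147.29 next round, worth 0.92 × 147.29 = 135.5068 now.
Offer 125 < 135.5068, so the employer rejects.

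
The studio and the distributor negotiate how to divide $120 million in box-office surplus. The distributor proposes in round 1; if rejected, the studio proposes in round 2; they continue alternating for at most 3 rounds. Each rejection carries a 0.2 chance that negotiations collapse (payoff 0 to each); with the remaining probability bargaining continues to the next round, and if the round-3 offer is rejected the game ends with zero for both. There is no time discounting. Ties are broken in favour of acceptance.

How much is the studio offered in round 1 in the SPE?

19.2

Round 3 (the distributor proposes): rejection yields 0 for the studio; the distributor offers 0 and keeps 120.
Round 2 (the studio proposes): rejecting gives the distributor an expected 0.8 × 120 = 96, so the studio offers 96, keeping 24.
Round 1 (the distributor proposes): rejecting gives the studio an expected 0.8 × 24 = 19.2. The distributor offers 19.2 and keeps 120 − 19.2 = 100.8.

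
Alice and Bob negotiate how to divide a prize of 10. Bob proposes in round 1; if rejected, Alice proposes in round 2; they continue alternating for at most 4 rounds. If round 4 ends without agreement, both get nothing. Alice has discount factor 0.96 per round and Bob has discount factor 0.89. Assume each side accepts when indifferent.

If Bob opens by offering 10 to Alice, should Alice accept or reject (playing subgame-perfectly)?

Work out Alice's continuation value if the offer is rejected.
Round 4 (Alice proposes): Bob will accept anything ≥ 0, so Alice offers 0 and keeps 10.
Round 3 (Bob proposes): Alice can get 10 next round, worth 0.96 × 10 = 9.6 now; Bob offers that and keeps 0.4.
Round 2 (Alice proposes): Bob can get 0.4 next round, worth 0.89 × 0.4 = 0.356 now; Alice offers that and keeps 9.644.
So by rejecting in round 1, Alice gets 9.644 next round, worth 0.96 × 9.644 = 9.25824 now.
Offer 10 ≥ 9.25824, so Alice accepts.

Accept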